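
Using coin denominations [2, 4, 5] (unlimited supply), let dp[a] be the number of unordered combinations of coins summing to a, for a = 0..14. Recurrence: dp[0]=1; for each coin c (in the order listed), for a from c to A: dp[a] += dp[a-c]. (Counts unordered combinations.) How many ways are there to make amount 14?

after  coin     0     1     2     3     4     5     6     7     8     9    10    11    12    13    14
          2     1     0     1     0     1     0     1     0     1     0     1     0     1     0     1
          4     1     0     1     0     2     0     2     0     3     0     3     0     4     0     4
          5     1     0     1     0     2     1     2     1     3     2     4     2     5     3     6

6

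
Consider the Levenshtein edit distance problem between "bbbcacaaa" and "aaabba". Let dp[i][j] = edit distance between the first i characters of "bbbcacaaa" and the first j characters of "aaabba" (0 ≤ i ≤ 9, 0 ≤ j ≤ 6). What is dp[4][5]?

4

   ''  a  a  a  b  b  a
''  0  1  2  3  4  5  6
 b  1  1  2  3  3  4  5
 b  2  2  2  3  3  3  4
 b  3  3  3  3  3  3  4
 c  4  4  4  4  4  4  4
 a  5  4  4  4  5  5  4
 c  6  5  5  5  5  6  5
 a  7  6  5  5  6  6  6
 a  8  7  6  5  6  7  6
 a  9  8  7  6  6  7  7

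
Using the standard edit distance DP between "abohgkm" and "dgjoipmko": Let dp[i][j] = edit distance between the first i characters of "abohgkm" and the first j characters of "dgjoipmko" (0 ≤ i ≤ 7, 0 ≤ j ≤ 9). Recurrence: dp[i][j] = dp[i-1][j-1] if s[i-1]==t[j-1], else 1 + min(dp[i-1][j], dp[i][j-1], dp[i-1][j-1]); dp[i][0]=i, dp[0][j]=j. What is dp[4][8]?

   ''  d  g  j  o  i  p  m  k  o
''  0  1  2  3  4  5  6  7  8  9
 a  1  1  2  3  4  5  6  7  8  9
 b  2  2  2  3  4  5  6  7  8  9
 o  3  3  3  3  3  4  5  6  7  8
 h  4  4  4  4  4  4  5  6  7  8
 g  5  5  4  5  5  5  5  6  7  8
 k  6  6  5  5  6  6  6  6  6  7
 m  7  7  6  6  6  7  7  6  7  7

7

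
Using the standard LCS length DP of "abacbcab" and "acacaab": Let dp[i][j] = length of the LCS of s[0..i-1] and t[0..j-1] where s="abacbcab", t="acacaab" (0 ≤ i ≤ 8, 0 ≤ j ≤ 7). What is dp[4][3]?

2

   ''  a  c  a  c  a  a  b
''  0  0  0  0  0  0  0  0
 a  0  1  1  1  1  1  1  1
 b  0  1  1  1  1  1  1  2
 a  0  1  1  2  2  2  2  2
 c  0  1  2  2  3  3  3  3
 b  0  1  2  2  3  3  3  4
 c  0  1  2  2  3  3  3  4
 a  0  1  2  3  3  4  4  4
 b  0  1  2  3  3  4  4  5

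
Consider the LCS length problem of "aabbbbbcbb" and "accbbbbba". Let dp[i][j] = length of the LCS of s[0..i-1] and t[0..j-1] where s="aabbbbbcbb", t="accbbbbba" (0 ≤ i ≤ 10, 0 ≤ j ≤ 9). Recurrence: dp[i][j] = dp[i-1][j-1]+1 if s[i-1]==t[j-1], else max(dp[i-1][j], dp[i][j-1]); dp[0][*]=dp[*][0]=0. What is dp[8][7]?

   ''  a  c  c  b  b  b  b  b  a
''  0  0  0  0  0  0  0  0  0  0
 a  0  1  1  1  1  1  1  1  1  1
 a  0  1  1  1  1  1  1  1  1  2
 b  0  1  1  1  2  2  2  2  2  2
 b  0  1  1  1  2  3  3  3  3  3
 b  0  1  1  1  2  3  4  4  4  4
 b  0  1  1  1  2  3  4  5  5  5
 b  0  1  1  1  2  3  4  5  6  6
 c  0  1  2  2  2  3  4  5  6  6
 b  0  1  2  2  3  3  4  5  6  6
 b  0  1  2  2  3  4  4  5  6  6

5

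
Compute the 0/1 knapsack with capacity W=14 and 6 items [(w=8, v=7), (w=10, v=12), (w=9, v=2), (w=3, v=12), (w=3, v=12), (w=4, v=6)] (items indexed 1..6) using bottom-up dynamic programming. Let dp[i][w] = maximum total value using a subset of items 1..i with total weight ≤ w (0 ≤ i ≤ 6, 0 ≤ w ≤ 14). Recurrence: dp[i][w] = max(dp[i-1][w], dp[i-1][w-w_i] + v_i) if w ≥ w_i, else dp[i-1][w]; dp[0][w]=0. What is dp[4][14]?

i\w   0   1   2   3   4   5   6   7   8   9  10  11  12  13  14
  0   0   0   0   0   0   0   0   0   0   0   0   0   0   0   0
  1   0   0   0   0   0   0   0   0   7   7   7   7   7   7   7
  2   0   0   0   0   0   0   0   0   7   7  12  12  12  12  12
  3   0   0   0   0   0   0   0   0   7   7  12  12  12  12  12
  4   0   0   0  12  12  12  12  12  12  12  12  19  19  24  24
  5   0   0   0  12  12  12  24  24  24  24  24  24  24  24  31
  6   0   0   0  12  12  12  24  24  24  24  30  30  30  30  31

24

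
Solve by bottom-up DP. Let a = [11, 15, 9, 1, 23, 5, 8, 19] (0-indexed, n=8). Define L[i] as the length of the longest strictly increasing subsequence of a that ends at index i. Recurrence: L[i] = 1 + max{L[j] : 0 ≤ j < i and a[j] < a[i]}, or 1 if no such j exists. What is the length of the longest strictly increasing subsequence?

4

   i    0    1    2    3    4    5    6    7
a[i]   11   15    9    1   23    5    8   19
L[i]    1    2    1    1    3    2    3    4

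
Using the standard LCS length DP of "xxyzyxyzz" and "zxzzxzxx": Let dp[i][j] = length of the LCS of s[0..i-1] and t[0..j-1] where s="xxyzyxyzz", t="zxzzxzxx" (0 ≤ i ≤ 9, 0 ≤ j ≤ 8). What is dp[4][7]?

3

   ''  z  x  z  z  x  z  x  x
''  0  0  0  0  0  0  0  0  0
 x  0  0  1  1  1  1  1  1  1
 x  0  0  1  1  1  2  2  2  2
 y  0  0  1  1  1  2  2  2  2
 z  0  1  1  2  2  2  3  3  3
 y  0  1  1  2  2  2  3  3  3
 x  0  1  2  2  2  3  3  4  4
 y  0  1  2  2  2  3  3  4  4
 z  0  1  2  3  3  3  4  4  4
 z  0  1  2  3  4  4  4  4  4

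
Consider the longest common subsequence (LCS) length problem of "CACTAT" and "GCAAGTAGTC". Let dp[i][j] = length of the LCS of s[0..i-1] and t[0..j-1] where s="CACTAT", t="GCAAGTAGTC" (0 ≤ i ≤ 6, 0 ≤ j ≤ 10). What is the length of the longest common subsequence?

   ''  G  C  A  A  G  T  A  G  T  C
''  0  0  0  0  0  0  0  0  0  0  0
 C  0  0  1  1  1  1  1  1  1  1  1
 A  0  0  1  2  2  2  2  2  2  2  2
 C  0  0  1  2  2  2  2  2  2  2  3
 T  0  0  1  2  2  2  3  3  3  3  3
 A  0  0  1  2  3  3  3  4  4  4  4
 T  0  0  1  2  3  3  4  4  4  5  5

5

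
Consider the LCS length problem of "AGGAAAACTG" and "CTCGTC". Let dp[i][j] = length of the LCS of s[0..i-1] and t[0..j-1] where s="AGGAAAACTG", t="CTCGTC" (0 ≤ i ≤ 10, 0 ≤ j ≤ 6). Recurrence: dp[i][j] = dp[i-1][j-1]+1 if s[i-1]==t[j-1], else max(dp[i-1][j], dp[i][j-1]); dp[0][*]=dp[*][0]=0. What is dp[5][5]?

   ''  C  T  C  G  T  C
''  0  0  0  0  0  0  0
 A  0  0  0  0  0  0  0
 G  0  0  0  0  1  1  1
 G  0  0  0  0  1  1  1
 A  0  0  0  0  1  1  1
 A  0  0  0  0  1  1  1
 A  0  0  0  0  1  1  1
 A  0  0  0  0  1  1  1
 C  0  1  1  1  1  1  2
 T  0  1  2  2  2  2  2
 G  0  1  2  2  3  3  3

1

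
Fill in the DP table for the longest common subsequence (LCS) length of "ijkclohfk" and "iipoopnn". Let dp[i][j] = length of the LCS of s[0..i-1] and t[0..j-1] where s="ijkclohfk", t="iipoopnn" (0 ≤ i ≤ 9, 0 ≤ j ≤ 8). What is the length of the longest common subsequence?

   ''  i  i  p  o  o  p  n  n
''  0  0  0  0  0  0  0  0  0
 i  0  1  1  1  1  1  1  1  1
 j  0  1  1  1  1  1  1  1  1
 k  0  1  1  1  1  1  1  1  1
 c  0  1  1  1  1  1  1  1  1
 l  0  1  1  1  1  1  1  1  1
 o  0  1  1  1  2  2  2  2  2
 h  0  1  1  1  2  2  2  2  2
 f  0  1  1  1  2  2  2  2  2
 k  0  1  1  1  2  2  2  2  2

2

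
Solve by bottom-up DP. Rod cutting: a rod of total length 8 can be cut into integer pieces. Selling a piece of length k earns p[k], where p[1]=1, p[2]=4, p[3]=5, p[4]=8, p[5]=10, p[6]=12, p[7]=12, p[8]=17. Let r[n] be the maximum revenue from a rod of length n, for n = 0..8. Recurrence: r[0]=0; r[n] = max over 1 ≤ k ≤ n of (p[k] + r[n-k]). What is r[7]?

   n    0    1    2    3    4    5    6    7    8
r[n]    0    1    4    5    8   10   12   14   17

14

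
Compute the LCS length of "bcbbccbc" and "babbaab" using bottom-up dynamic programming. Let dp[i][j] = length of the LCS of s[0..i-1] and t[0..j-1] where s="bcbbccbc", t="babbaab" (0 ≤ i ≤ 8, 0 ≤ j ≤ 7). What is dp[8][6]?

   ''  b  a  b  b  a  a  b
''  0  0  0  0  0  0  0  0
 b  0  1  1  1  1  1  1  1
 c  0  1  1  1  1  1  1  1
 b  0  1  1  2  2  2  2  2
 b  0  1  1  2  3  3  3  3
 c  0  1  1  2  3  3  3  3
 c  0  1  1  2  3  3  3  3
 b  0  1  1  2  3  3  3  4
 c  0  1  1  2  3  3  3  4

3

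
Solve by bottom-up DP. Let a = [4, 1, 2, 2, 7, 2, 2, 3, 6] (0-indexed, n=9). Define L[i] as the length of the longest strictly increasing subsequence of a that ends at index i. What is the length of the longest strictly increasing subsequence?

   i    0    1    2    3    4    5    6    7    8
a[i]    4    1    2    2    7    2    2    3    6
L[i]    1    1    2    2    3    2    2    3    4

4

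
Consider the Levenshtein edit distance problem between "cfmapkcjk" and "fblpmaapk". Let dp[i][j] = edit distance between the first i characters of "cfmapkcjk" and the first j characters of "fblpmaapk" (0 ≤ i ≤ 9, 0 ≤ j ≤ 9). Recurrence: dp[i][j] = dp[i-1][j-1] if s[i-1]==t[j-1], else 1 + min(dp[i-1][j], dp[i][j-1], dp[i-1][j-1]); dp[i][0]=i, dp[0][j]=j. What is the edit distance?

   ''  f  b  l  p  m  a  a  p  k
''  0  1  2  3  4  5  6  7  8  9
 c  1  1  2  3  4  5  6  7  8  9
 f  2  1  2  3  4  5  6  7  8  9
 m  3  2  2  3  4  4  5  6  7  8
 a  4  3  3  3  4  5  4  5  6  7
 p  5  4  4  4  3  4  5  5  5  6
 k  6  5  5  5  4  4  5  6  6  5
 c  7  6  6  6  5  5  5  6  7  6
 j  8  7  7  7  6  6  6  6  7  7
 k  9  8  8  8  7  7  7  7  7  7

7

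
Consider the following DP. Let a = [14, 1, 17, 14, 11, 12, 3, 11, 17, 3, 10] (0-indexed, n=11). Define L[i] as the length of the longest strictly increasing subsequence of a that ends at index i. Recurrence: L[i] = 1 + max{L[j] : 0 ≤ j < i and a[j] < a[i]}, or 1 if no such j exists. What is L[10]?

3

   i    0    1    2    3    4    5    6    7    8    9   10
a[i]   14    1   17   14   11   12    3   11   17    3   10
L[i]    1    1    2    2    2    3    2    3    4    2    3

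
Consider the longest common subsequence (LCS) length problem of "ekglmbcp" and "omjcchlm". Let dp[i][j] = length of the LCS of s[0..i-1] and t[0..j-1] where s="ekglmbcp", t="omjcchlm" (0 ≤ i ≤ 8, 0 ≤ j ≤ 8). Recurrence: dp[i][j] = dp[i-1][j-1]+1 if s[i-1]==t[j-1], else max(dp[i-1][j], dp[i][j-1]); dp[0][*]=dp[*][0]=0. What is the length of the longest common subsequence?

2

   ''  o  m  j  c  c  h  l  m
''  0  0  0  0  0  0  0  0  0
 e  0  0  0  0  0  0  0  0  0
 k  0  0  0  0  0  0  0  0  0
 g  0  0  0  0  0  0  0  0  0
 l  0  0  0  0  0  0  0  1  1
 m  0  0  1  1  1  1  1  1  2
 b  0  0  1  1  1  1  1  1  2
 c  0  0  1  1  2  2  2  2  2
 p  0  0  1  1  2  2  2  2  2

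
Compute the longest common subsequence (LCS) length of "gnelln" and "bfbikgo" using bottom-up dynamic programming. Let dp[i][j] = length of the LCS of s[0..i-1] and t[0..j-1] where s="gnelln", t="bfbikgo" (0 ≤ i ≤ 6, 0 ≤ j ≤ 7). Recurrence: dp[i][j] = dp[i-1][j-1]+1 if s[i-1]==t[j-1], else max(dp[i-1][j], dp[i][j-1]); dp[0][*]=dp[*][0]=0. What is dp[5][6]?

   ''  b  f  b  i  k  g  o
''  0  0  0  0  0  0  0  0
 g  0  0  0  0  0  0  1  1
 n  0  0  0  0  0  0  1  1
 e  0  0  0  0  0  0  1  1
 l  0  0  0  0  0  0  1  1
 l  0  0  0  0  0  0  1  1
 n  0  0  0  0  0  0  1  1

1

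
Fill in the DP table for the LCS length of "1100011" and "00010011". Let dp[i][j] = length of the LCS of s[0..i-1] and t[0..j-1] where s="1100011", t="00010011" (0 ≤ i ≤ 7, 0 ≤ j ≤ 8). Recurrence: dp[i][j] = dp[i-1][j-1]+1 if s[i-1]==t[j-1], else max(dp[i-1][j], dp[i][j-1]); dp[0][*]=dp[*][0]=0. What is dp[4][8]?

3

   ''  0  0  0  1  0  0  1  1
''  0  0  0  0  0  0  0  0  0
 1  0  0  0  0  1  1  1  1  1
 1  0  0  0  0  1  1  1  2  2
 0  0  1  1  1  1  2  2  2  2
 0  0  1  2  2  2  2  3  3  3
 0  0  1  2  3  3  3  3  3  3
 1  0  1  2  3  4  4  4  4  4
 1  0  1  2  3  4  4  4  5  5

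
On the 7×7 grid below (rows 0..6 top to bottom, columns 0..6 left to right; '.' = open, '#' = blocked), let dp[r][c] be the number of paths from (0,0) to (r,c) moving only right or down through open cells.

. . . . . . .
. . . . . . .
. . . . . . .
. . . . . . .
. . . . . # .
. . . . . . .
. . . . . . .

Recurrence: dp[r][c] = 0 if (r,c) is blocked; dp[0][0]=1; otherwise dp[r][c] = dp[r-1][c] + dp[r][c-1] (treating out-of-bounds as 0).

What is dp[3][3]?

20

r\c   0   1   2   3   4   5   6
  0   1   1   1   1   1   1   1
  1   1   2   3   4   5   6   7
  2   1   3   6  10  15  21  28
  3   1   4  10  20  35  56  84
  4   1   5  15  35  70   0  84
  5   1   6  21  56 126 126 210
  6   1   7  28  84 210 336 546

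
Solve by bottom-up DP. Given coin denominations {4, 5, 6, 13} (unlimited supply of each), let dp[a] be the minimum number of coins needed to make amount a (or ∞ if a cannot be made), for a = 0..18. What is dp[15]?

3

 a  0  1  2  3  4  5  6  7  8  9 10 11 12 13 14 15 16 17 18
dp  0  -  -  -  1  1  1  -  2  2  2  2  2  1  3  3  3  2  2
(- denotes ∞ / unreachable)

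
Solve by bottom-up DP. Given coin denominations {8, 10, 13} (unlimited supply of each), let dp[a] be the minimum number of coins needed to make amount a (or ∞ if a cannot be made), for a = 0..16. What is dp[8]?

 a  0  1  2  3  4  5  6  7  8  9 10 11 12 13 14 15 16
dp  0  -  -  -  -  -  -  -  1  -  1  -  -  1  -  -  2
(- denotes ∞ / unreachable)

1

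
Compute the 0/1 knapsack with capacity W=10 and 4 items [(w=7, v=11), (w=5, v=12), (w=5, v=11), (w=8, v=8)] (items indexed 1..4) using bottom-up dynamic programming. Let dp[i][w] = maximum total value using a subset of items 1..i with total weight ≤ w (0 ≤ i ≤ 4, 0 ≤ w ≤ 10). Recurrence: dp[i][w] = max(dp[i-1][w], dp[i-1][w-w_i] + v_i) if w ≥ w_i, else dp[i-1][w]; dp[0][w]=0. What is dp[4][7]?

12

i\w   0   1   2   3   4   5   6   7   8   9  10
  0   0   0   0   0   0   0   0   0   0   0   0
  1   0   0   0   0   0   0   0  11  11  11  11
  2   0   0   0   0   0  12  12  12  12  12  12
  3   0   0   0   0   0  12  12  12  12  12  23
  4   0   0   0   0   0  12  12  12  12  12  23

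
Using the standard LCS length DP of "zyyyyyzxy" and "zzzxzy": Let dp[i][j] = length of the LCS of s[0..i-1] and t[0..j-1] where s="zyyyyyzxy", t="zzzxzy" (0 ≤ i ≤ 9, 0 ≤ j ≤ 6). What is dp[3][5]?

   ''  z  z  z  x  z  y
''  0  0  0  0  0  0  0
 z  0  1  1  1  1  1  1
 y  0  1  1  1  1  1  2
 y  0  1  1  1  1  1  2
 y  0  1  1  1  1  1  2
 y  0  1  1  1  1  1  2
 y  0  1  1  1  1  1  2
 z  0  1  2  2  2  2  2
 x  0  1  2  2  3  3  3
 y  0  1  2  2  3  3  4

1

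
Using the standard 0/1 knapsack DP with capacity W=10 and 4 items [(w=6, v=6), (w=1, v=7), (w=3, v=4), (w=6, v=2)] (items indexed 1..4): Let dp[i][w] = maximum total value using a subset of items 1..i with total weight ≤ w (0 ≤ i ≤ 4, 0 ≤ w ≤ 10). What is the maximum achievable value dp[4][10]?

i\w   0   1   2   3   4   5   6   7   8   9  10
  0   0   0   0   0   0   0   0   0   0   0   0
  1   0   0   0   0   0   0   6   6   6   6   6
  2   0   7   7   7   7   7   7  13  13  13  13
  3   0   7   7   7  11  11  11  13  13  13  17
  4   0   7   7   7  11  11  11  13  13  13  17

17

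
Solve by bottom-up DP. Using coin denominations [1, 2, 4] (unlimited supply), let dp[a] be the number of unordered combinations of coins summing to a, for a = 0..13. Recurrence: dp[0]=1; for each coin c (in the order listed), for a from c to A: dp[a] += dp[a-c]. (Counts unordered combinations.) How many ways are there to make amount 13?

after  coin     0     1     2     3     4     5     6     7     8     9    10    11    12    13
          1     1     1     1     1     1     1     1     1     1     1     1     1     1     1
          2     1     1     2     2     3     3     4     4     5     5     6     6     7     7
          4     1     1     2     2     4     4     6     6     9     9    12    12    16    16

16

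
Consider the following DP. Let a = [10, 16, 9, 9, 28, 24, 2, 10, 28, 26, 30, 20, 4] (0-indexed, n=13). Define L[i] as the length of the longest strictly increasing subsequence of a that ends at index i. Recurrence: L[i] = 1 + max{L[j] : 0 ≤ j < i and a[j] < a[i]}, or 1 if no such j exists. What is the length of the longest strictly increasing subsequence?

   i    0    1    2    3    4    5    6    7    8    9   10   11   12
a[i]   10   16    9    9   28   24    2   10   28   26   30   20    4
L[i]    1    2    1    1    3    3    1    2    4    4    5    3    2

5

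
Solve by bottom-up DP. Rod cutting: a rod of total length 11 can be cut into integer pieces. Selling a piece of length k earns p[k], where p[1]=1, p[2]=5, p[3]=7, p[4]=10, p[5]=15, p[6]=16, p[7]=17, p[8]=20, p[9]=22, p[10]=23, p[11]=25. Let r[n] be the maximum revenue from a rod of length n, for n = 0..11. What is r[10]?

30

   n    0    1    2    3    4    5    6    7    8    9   10   11
r[n]    0    1    5    7   10   15   16   20   22   25   30   31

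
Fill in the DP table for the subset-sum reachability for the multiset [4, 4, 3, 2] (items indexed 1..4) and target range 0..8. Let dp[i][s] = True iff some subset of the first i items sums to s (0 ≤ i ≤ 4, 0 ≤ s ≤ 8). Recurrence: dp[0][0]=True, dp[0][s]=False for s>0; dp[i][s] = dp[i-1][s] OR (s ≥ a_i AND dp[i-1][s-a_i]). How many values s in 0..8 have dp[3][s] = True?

i\s   0   1   2   3   4   5   6   7   8
  0   T   F   F   F   F   F   F   F   F
  1   T   F   F   F   T   F   F   F   F
  2   T   F   F   F   T   F   F   F   T
  3   T   F   F   T   T   F   F   T   T
  4   T   F   T   T   T   T   T   T   T

5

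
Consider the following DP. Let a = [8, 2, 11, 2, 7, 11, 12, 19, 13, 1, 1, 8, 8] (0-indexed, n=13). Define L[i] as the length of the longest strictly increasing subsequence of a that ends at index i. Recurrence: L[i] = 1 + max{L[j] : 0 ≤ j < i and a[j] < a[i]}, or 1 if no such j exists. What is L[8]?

   i    0    1    2    3    4    5    6    7    8    9   10   11   12
a[i]    8    2   11    2    7   11   12   19   13    1    1    8    8
L[i]    1    1    2    1    2    3    4    5    5    1    1    3    3

5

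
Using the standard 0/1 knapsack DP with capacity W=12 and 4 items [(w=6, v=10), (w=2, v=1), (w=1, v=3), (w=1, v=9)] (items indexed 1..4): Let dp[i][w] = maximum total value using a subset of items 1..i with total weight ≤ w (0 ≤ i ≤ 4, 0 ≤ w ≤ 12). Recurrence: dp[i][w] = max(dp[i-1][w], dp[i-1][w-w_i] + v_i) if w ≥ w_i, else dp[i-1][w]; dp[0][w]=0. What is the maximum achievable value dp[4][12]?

23

i\w   0   1   2   3   4   5   6   7   8   9  10  11  12
  0   0   0   0   0   0   0   0   0   0   0   0   0   0
  1   0   0   0   0   0   0  10  10  10  10  10  10  10
  2   0   0   1   1   1   1  10  10  11  11  11  11  11
  3   0   3   3   4   4   4  10  13  13  14  14  14  14
  4   0   9  12  12  13  13  13  19  22  22  23  23  23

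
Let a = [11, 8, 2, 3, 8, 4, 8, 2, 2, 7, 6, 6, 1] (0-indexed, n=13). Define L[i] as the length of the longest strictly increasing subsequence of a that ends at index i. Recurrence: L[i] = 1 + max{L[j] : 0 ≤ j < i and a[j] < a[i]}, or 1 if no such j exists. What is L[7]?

1

   i    0    1    2    3    4    5    6    7    8    9   10   11   12
a[i]   11    8    2    3    8    4    8    2    2    7    6    6    1
L[i]    1    1    1    2    3    3    4    1    1    4    4    4    1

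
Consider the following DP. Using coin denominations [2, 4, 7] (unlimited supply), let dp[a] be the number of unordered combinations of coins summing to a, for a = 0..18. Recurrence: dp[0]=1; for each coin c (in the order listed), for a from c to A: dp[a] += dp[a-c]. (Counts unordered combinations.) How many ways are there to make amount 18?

7

after  coin     0     1     2     3     4     5     6     7     8     9    10    11    12    13    14    15    16    17    18
          2     1     0     1     0     1     0     1     0     1     0     1     0     1     0     1     0     1     0     1
          4     1     0     1     0     2     0     2     0     3     0     3     0     4     0     4     0     5     0     5
          7     1     0     1     0     2     0     2     1     3     1     3     2     4     2     5     3     6     3     7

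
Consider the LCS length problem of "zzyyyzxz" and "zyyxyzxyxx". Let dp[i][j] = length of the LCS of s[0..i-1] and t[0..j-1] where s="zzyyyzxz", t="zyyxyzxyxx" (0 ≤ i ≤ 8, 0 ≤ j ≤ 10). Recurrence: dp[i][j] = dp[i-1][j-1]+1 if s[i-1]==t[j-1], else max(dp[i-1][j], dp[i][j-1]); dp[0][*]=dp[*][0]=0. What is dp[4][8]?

3

   ''  z  y  y  x  y  z  x  y  x  x
''  0  0  0  0  0  0  0  0  0  0  0
 z  0  1  1  1  1  1  1  1  1  1  1
 z  0  1  1  1  1  1  2  2  2  2  2
 y  0  1  2  2  2  2  2  2  3  3  3
 y  0  1  2  3  3  3  3  3  3  3  3
 y  0  1  2  3  3  4  4  4  4  4  4
 z  0  1  2  3  3  4  5  5  5  5  5
 x  0  1  2  3  4  4  5  6  6  6  6
 z  0  1  2  3  4  4  5  6  6  6  6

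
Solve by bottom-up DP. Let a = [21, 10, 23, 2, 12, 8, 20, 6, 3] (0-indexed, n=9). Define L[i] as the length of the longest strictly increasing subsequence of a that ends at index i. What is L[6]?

3

   i    0    1    2    3    4    5    6    7    8
a[i]   21   10   23    2   12    8   20    6    3
L[i]    1    1    2    1    2    2    3    2    2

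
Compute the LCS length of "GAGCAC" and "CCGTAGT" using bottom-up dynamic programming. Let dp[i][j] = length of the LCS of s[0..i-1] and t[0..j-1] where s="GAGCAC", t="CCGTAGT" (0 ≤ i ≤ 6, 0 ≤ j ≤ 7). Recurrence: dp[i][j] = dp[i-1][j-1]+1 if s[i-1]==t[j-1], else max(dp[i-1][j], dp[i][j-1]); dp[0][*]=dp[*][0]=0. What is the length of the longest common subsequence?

   ''  C  C  G  T  A  G  T
''  0  0  0  0  0  0  0  0
 G  0  0  0  1  1  1  1  1
 A  0  0  0  1  1  2  2  2
 G  0  0  0  1  1  2  3  3
 C  0  1  1  1  1  2  3  3
 A  0  1  1  1  1  2  3  3
 C  0  1  2  2  2  2  3  3

3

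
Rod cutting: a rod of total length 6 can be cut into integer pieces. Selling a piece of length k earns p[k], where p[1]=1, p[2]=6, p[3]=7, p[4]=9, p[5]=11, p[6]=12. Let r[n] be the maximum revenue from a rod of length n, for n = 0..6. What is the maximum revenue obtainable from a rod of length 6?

18

   n    0    1    2    3    4    5    6
r[n]    0    1    6    7   12   13   18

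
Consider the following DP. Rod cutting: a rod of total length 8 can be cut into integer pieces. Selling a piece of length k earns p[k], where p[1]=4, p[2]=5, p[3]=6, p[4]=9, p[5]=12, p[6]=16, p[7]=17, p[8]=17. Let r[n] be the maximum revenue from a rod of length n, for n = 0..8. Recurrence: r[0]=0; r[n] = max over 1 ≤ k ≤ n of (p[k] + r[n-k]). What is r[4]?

16

   n    0    1    2    3    4    5    6    7    8
r[n]    0    4    8   12   16   20   24   28   32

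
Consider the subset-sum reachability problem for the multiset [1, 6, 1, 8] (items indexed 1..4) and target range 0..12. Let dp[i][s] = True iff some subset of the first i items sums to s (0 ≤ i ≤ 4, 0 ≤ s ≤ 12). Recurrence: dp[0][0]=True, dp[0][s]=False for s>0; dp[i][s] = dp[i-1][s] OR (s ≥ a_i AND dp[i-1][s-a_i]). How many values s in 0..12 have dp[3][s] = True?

i\s   0   1   2   3   4   5   6   7   8   9  10  11  12
  0   T   F   F   F   F   F   F   F   F   F   F   F   F
  1   T   T   F   F   F   F   F   F   F   F   F   F   F
  2   T   T   F   F   F   F   T   T   F   F   F   F   F
  3   T   T   T   F   F   F   T   T   T   F   F   F   F
  4   T   T   T   F   F   F   T   T   T   T   T   F   F

6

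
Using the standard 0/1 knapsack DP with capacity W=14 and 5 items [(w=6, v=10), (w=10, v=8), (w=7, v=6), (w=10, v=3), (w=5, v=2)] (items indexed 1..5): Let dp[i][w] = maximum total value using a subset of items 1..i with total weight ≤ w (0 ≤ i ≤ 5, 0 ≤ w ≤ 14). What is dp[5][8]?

i\w   0   1   2   3   4   5   6   7   8   9  10  11  12  13  14
  0   0   0   0   0   0   0   0   0   0   0   0   0   0   0   0
  1   0   0   0   0   0   0  10  10  10  10  10  10  10  10  10
  2   0   0   0   0   0   0  10  10  10  10  10  10  10  10  10
  3   0   0   0   0   0   0  10  10  10  10  10  10  10  16  16
  4   0   0   0   0   0   0  10  10  10  10  10  10  10  16  16
  5   0   0   0   0   0   2  10  10  10  10  10  12  12  16  16

10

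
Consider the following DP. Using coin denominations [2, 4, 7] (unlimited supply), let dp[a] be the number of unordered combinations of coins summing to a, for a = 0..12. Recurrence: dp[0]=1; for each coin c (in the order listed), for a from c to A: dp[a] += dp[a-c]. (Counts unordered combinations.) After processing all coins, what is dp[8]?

3

after  coin     0     1     2     3     4     5     6     7     8     9    10    11    12
          2     1     0     1     0     1     0     1     0     1     0     1     0     1
          4     1     0     1     0     2     0     2     0     3     0     3     0     4
          7     1     0     1     0     2     0     2     1     3     1     3     2     4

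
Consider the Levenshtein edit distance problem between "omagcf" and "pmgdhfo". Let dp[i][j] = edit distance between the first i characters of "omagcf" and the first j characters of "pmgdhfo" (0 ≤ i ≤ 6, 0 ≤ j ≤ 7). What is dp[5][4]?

   ''  p  m  g  d  h  f  o
''  0  1  2  3  4  5  6  7
 o  1  1  2  3  4  5  6  6
 m  2  2  1  2  3  4  5  6
 a  3  3  2  2  3  4  5  6
 g  4  4  3  2  3  4  5  6
 c  5  5  4  3  3  4  5  6
 f  6  6  5  4  4  4  4  5

3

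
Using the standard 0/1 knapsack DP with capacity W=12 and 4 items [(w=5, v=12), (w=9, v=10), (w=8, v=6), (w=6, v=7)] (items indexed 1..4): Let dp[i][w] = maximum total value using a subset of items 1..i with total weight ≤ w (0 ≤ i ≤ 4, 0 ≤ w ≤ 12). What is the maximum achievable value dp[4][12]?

i\w   0   1   2   3   4   5   6   7   8   9  10  11  12
  0   0   0   0   0   0   0   0   0   0   0   0   0   0
  1   0   0   0   0   0  12  12  12  12  12  12  12  12
  2   0   0   0   0   0  12  12  12  12  12  12  12  12
  3   0   0   0   0   0  12  12  12  12  12  12  12  12
  4   0   0   0   0   0  12  12  12  12  12  12  19  19

19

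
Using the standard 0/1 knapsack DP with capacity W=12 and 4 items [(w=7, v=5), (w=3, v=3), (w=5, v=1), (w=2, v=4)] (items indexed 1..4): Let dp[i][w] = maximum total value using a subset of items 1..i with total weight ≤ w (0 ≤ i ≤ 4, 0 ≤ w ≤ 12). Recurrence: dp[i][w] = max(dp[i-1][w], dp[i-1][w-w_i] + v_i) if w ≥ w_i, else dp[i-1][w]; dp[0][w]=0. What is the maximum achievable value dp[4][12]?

12

i\w   0   1   2   3   4   5   6   7   8   9  10  11  12
  0   0   0   0   0   0   0   0   0   0   0   0   0   0
  1   0   0   0   0   0   0   0   5   5   5   5   5   5
  2   0   0   0   3   3   3   3   5   5   5   8   8   8
  3   0   0   0   3   3   3   3   5   5   5   8   8   8
  4   0   0   4   4   4   7   7   7   7   9   9   9  12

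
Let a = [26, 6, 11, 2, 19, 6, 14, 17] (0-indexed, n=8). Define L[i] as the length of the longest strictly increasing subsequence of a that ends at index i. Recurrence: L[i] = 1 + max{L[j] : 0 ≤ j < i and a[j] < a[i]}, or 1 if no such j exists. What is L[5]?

2

   i    0    1    2    3    4    5    6    7
a[i]   26    6   11    2   19    6   14   17
L[i]    1    1    2    1    3    2    3    4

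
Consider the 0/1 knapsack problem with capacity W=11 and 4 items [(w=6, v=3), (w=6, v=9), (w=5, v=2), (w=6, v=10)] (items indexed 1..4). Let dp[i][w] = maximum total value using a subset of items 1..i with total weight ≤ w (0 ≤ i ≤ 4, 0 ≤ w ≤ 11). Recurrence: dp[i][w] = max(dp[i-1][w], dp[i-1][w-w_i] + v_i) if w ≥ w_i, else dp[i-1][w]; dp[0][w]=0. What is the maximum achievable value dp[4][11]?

i\w   0   1   2   3   4   5   6   7   8   9  10  11
  0   0   0   0   0   0   0   0   0   0   0   0   0
  1   0   0   0   0   0   0   3   3   3   3   3   3
  2   0   0   0   0   0   0   9   9   9   9   9   9
  3   0   0   0   0   0   2   9   9   9   9   9  11
  4   0   0   0   0   0   2  10  10  10  10  10  12

12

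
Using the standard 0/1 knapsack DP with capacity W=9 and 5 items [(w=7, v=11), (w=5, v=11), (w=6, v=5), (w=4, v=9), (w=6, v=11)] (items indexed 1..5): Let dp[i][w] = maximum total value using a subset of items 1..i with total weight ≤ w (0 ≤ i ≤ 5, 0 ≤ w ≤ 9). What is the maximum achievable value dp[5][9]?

20

i\w   0   1   2   3   4   5   6   7   8   9
  0   0   0   0   0   0   0   0   0   0   0
  1   0   0   0   0   0   0   0  11  11  11
  2   0   0   0   0   0  11  11  11  11  11
  3   0   0   0   0   0  11  11  11  11  11
  4   0   0   0   0   9  11  11  11  11  20
  5   0   0   0   0   9  11  11  11  11  20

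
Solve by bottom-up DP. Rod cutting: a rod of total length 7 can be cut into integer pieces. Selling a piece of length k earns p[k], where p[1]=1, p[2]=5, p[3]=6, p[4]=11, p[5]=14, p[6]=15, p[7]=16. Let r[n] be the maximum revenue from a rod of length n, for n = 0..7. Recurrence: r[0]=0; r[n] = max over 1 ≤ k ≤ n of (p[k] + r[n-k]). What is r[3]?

6

   n    0    1    2    3    4    5    6    7
r[n]    0    1    5    6   11   14   16   19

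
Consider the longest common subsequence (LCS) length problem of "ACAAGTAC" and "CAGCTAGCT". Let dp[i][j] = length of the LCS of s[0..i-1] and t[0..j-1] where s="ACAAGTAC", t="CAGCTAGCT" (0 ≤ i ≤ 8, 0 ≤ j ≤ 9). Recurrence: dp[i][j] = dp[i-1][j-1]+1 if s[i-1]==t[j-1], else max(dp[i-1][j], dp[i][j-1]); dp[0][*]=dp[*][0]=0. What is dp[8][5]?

   ''  C  A  G  C  T  A  G  C  T
''  0  0  0  0  0  0  0  0  0  0
 A  0  0  1  1  1  1  1  1  1  1
 C  0  1  1  1  2  2  2  2  2  2
 A  0  1  2  2  2  2  3  3  3  3
 A  0  1  2  2  2  2  3  3  3  3
 G  0  1  2  3  3  3  3  4  4  4
 T  0  1  2  3  3  4  4  4  4  5
 A  0  1  2  3  3  4  5  5  5  5
 C  0  1  2  3  4  4  5  5  6  6

4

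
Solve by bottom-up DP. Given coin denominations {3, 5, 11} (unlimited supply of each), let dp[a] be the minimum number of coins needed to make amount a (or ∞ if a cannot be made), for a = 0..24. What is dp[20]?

 a  0  1  2  3  4  5  6  7  8  9 10 11 12 13 14 15 16 17 18 19 20 21 22 23 24
dp  0  -  -  1  -  1  2  -  2  3  2  1  4  3  2  3  2  3  4  3  4  3  2  5  4
(- denotes ∞ / unreachable)

4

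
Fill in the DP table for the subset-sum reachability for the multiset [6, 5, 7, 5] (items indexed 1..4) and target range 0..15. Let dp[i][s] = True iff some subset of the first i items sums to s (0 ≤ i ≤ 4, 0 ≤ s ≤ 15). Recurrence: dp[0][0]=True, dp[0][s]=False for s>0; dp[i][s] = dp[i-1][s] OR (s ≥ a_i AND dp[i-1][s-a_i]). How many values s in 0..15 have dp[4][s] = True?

8

i\s   0   1   2   3   4   5   6   7   8   9  10  11  12  13  14  15
  0   T   F   F   F   F   F   F   F   F   F   F   F   F   F   F   F
  1   T   F   F   F   F   F   T   F   F   F   F   F   F   F   F   F
  2   T   F   F   F   F   T   T   F   F   F   F   T   F   F   F   F
  3   T   F   F   F   F   T   T   T   F   F   F   T   T   T   F   F
  4   T   F   F   F   F   T   T   T   F   F   T   T   T   T   F   F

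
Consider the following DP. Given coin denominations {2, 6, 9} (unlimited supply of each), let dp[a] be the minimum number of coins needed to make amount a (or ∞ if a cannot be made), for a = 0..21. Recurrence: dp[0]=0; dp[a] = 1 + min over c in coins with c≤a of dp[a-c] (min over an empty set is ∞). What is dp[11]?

2

 a  0  1  2  3  4  5  6  7  8  9 10 11 12 13 14 15 16 17 18 19 20 21
dp  0  -  1  -  2  -  1  -  2  1  3  2  2  3  3  2  4  3  2  4  3  3
(- denotes ∞ / unreachable)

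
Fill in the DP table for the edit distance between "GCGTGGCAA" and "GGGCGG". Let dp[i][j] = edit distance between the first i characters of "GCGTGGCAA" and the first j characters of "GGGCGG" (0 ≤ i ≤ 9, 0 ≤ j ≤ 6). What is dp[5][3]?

2

   ''  G  G  G  C  G  G
''  0  1  2  3  4  5  6
 G  1  0  1  2  3  4  5
 C  2  1  1  2  2  3  4
 G  3  2  1  1  2  2  3
 T  4  3  2  2  2  3  3
 G  5  4  3  2  3  2  3
 G  6  5  4  3  3  3  2
 C  7  6  5  4  3  4  3
 A  8  7  6  5  4  4  4
 A  9  8  7  6  5  5  5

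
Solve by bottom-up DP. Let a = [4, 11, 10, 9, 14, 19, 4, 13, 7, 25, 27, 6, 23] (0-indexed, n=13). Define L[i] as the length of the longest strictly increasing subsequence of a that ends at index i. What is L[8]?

2

   i    0    1    2    3    4    5    6    7    8    9   10   11   12
a[i]    4   11   10    9   14   19    4   13    7   25   27    6   23
L[i]    1    2    2    2    3    4    1    3    2    5    6    2    5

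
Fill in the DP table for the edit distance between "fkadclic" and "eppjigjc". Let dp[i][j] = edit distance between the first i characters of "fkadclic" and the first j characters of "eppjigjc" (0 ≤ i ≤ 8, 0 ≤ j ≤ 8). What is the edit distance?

   ''  e  p  p  j  i  g  j  c
''  0  1  2  3  4  5  6  7  8
 f  1  1  2  3  4  5  6  7  8
 k  2  2  2  3  4  5  6  7  8
 a  3  3  3  3  4  5  6  7  8
 d  4  4  4  4  4  5  6  7  8
 c  5  5  5  5  5  5  6  7  7
 l  6  6  6  6  6  6  6  7  8
 i  7  7  7  7  7  6  7  7  8
 c  8  8  8  8  8  7  7  8  7

7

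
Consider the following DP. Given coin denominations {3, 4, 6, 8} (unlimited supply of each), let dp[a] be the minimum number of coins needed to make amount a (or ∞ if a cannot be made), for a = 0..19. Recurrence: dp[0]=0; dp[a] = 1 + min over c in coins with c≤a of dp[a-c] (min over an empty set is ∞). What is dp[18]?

3

 a  0  1  2  3  4  5  6  7  8  9 10 11 12 13 14 15 16 17 18 19
dp  0  -  -  1  1  -  1  2  1  2  2  2  2  3  2  3  2  3  3  3
(- denotes ∞ / unreachable)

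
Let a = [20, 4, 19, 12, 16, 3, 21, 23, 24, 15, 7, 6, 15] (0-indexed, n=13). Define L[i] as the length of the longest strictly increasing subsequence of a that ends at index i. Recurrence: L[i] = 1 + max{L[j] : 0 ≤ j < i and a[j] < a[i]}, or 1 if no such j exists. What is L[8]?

   i    0    1    2    3    4    5    6    7    8    9   10   11   12
a[i]   20    4   19   12   16    3   21   23   24   15    7    6   15
L[i]    1    1    2    2    3    1    4    5    6    3    2    2    3

6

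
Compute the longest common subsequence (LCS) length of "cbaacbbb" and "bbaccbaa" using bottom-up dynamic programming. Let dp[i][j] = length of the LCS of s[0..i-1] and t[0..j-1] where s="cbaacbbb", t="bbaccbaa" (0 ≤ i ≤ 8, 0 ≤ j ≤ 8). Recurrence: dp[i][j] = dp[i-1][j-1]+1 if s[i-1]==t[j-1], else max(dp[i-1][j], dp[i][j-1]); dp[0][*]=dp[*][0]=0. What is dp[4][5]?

   ''  b  b  a  c  c  b  a  a
''  0  0  0  0  0  0  0  0  0
 c  0  0  0  0  1  1  1  1  1
 b  0  1  1  1  1  1  2  2  2
 a  0  1  1  2  2  2  2  3  3
 a  0  1  1  2  2  2  2  3  4
 c  0  1  1  2  3  3  3  3  4
 b  0  1  2  2  3  3  4  4  4
 b  0  1  2  2  3  3  4  4  4
 b  0  1  2  2  3  3  4  4  4

2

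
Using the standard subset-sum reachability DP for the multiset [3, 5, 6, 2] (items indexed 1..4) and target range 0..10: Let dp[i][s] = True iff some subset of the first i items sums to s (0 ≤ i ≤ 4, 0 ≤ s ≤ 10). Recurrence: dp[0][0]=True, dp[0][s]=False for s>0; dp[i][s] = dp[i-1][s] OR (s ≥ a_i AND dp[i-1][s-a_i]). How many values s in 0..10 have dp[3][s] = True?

6

i\s   0   1   2   3   4   5   6   7   8   9  10
  0   T   F   F   F   F   F   F   F   F   F   F
  1   T   F   F   T   F   F   F   F   F   F   F
  2   T   F   F   T   F   T   F   F   T   F   F
  3   T   F   F   T   F   T   T   F   T   T   F
  4   T   F   T   T   F   T   T   T   T   T   T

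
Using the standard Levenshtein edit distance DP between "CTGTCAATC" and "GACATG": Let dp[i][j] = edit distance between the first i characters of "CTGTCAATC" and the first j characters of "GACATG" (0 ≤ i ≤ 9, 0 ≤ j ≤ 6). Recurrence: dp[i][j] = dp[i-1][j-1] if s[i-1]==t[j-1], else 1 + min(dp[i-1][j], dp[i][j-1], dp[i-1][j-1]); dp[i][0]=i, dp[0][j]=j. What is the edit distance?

   ''  G  A  C  A  T  G
''  0  1  2  3  4  5  6
 C  1  1  2  2  3  4  5
 T  2  2  2  3  3  3  4
 G  3  2  3  3  4  4  3
 T  4  3  3  4  4  4  4
 C  5  4  4  3  4  5  5
 A  6  5  4  4  3  4  5
 A  7  6  5  5  4  4  5
 T  8  7  6  6  5  4  5
 C  9  8  7  6  6  5  5

5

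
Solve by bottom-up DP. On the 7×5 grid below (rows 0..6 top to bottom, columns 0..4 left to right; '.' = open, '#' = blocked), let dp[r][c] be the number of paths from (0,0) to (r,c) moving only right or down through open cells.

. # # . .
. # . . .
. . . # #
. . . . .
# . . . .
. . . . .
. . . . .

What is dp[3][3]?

3

r\c   0   1   2   3   4
  0   1   0   0   0   0
  1   1   0   0   0   0
  2   1   1   1   0   0
  3   1   2   3   3   3
  4   0   2   5   8  11
  5   0   2   7  15  26
  6   0   2   9  24  50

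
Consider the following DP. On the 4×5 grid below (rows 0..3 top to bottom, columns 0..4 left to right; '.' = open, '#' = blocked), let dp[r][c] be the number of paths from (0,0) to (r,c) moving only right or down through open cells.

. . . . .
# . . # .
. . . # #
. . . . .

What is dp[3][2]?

4

r\c   0   1   2   3   4
  0   1   1   1   1   1
  1   0   1   2   0   1
  2   0   1   3   0   0
  3   0   1   4   4   4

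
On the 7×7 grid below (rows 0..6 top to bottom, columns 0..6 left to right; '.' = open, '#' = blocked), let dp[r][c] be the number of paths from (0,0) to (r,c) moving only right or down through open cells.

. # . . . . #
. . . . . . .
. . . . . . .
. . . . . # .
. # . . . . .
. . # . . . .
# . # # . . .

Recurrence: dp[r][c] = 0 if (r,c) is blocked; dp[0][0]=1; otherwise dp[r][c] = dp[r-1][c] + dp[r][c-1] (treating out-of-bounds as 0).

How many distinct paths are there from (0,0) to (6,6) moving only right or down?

r\c   0   1   2   3   4   5   6
  0   1   0   0   0   0   0   0
  1   1   1   1   1   1   1   1
  2   1   2   3   4   5   6   7
  3   1   3   6  10  15   0   7
  4   1   0   6  16  31  31  38
  5   1   1   0  16  47  78 116
  6   0   1   0   0  47 125 241

241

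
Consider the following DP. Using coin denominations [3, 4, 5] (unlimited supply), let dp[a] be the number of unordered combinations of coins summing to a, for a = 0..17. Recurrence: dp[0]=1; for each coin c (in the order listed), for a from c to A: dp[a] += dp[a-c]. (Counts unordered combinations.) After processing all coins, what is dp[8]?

2

after  coin     0     1     2     3     4     5     6     7     8     9    10    11    12    13    14    15    16    17
          3     1     0     0     1     0     0     1     0     0     1     0     0     1     0     0     1     0     0
          4     1     0     0     1     1     0     1     1     1     1     1     1     2     1     1     2     2     1
          5     1     0     0     1     1     1     1     1     2     2     2     2     3     3     3     4     4     4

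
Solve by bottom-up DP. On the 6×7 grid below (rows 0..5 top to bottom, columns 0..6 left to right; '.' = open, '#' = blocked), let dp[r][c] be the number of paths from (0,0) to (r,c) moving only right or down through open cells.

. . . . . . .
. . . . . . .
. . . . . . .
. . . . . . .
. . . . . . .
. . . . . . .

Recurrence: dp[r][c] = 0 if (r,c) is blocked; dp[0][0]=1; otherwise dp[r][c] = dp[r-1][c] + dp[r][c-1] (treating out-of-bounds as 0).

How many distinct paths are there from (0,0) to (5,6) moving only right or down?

r\c   0   1   2   3   4   5   6
  0   1   1   1   1   1   1   1
  1   1   2   3   4   5   6   7
  2   1   3   6  10  15  21  28
  3   1   4  10  20  35  56  84
  4   1   5  15  35  70 126 210
  5   1   6  21  56 126 252 462

462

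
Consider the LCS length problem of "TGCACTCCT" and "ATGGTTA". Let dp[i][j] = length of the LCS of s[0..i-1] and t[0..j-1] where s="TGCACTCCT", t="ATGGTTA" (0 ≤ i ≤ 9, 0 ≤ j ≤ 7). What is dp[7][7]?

   ''  A  T  G  G  T  T  A
''  0  0  0  0  0  0  0  0
 T  0  0  1  1  1  1  1  1
 G  0  0  1  2  2  2  2  2
 C  0  0  1  2  2  2  2  2
 A  0  1  1  2  2  2  2  3
 C  0  1  1  2  2  2  2  3
 T  0  1  2  2  2  3  3  3
 C  0  1  2  2  2  3  3  3
 C  0  1  2  2  2  3  3  3
 T  0  1  2  2  2  3  4  4

3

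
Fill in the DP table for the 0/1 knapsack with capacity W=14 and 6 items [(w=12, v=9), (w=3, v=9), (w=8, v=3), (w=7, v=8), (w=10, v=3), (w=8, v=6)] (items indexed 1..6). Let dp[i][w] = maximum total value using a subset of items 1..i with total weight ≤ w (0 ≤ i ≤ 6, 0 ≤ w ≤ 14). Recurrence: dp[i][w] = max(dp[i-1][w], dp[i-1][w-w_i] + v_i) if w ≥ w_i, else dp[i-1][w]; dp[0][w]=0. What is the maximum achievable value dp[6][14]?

17

i\w   0   1   2   3   4   5   6   7   8   9  10  11  12  13  14
  0   0   0   0   0   0   0   0   0   0   0   0   0   0   0   0
  1   0   0   0   0   0   0   0   0   0   0   0   0   9   9   9
  2   0   0   0   9   9   9   9   9   9   9   9   9   9   9   9
  3   0   0   0   9   9   9   9   9   9   9   9  12  12  12  12
  4   0   0   0   9   9   9   9   9   9   9  17  17  17  17  17
  5   0   0   0   9   9   9   9   9   9   9  17  17  17  17  17
  6   0   0   0   9   9   9   9   9   9   9  17  17  17  17  17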